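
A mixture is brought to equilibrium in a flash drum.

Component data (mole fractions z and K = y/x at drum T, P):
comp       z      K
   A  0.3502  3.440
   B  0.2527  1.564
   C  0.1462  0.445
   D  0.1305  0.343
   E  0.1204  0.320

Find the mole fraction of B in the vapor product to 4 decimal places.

Material balance + equilibrium reduce to Σ zᵢ(Kᵢ−1)/(1+β(Kᵢ−1)) = 0.
Feasibility: ΣzᵢKᵢ = 1.7483, Σzᵢ/Kᵢ = 1.3486 — both > 1, two phases present.
Iterate (Newton) starting at β = 0.5:
  β = 0.5000: g = 0.13204, g' = -0.8110 → β = 0.6628
  β = 0.6628: g = 0.00093, g' = -0.8209 → β = 0.6640
Converged at β = 0.6640.
Compositions from xᵢ = zᵢ/(1+β(Kᵢ−1)), yᵢ = Kᵢxᵢ:
  A: x = 0.1337, y = 0.4598
  B: x = 0.1839, y = 0.2875
  C: x = 0.2315, y = 0.1030
  D: x = 0.2315, y = 0.0794
  E: x = 0.2195, y = 0.0702

y_B = 0.2875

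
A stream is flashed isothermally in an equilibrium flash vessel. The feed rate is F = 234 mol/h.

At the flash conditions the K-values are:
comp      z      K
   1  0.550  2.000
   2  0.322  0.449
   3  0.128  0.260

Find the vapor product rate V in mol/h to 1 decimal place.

Material balance + equilibrium reduce to Σ zᵢ(Kᵢ−1)/(1+ψ(Kᵢ−1)) = 0.
Check two-phase: ΣzᵢKᵢ = 1.278 > 1 and Σzᵢ/Kᵢ = 1.484 > 1, so g(0) = 0.278 > 0 and g(1) = -0.484 < 0.
Iterate (Newton) starting at ψ = 0.5:
  ψ = 0.500: g = -0.0286, g' = -0.607 → ψ = 0.453
  ψ = 0.453: g = -0.0004, g' = -0.593 → ψ = 0.452
Converged at ψ = 0.452.
Then V = ψ·F = 0.4523·234 = 105.8 mol/h and L = F − V = 128.2 mol/h.

V = 105.8 mol/h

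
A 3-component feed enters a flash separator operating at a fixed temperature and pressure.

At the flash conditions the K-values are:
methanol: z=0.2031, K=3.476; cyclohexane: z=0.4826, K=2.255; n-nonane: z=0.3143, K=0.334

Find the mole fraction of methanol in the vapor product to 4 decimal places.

Let ψ = V/F and solve Σ zᵢ(Kᵢ−1)/(1+ψ(Kᵢ−1)) = 0.
g(0) = ΣzᵢKᵢ − 1 = 0.8992 and g(1) = 1 − Σzᵢ/Kᵢ = -0.2135, so a root lies in (0, 1).
Iterate (Newton) starting at ψ = 0.41:
  ψ = 0.4100: g = 0.36149, g' = -0.9018 → ψ = 0.8109
  ψ = 0.8109: g = 0.01230, g' = -0.9833 → ψ = 0.8234
  ψ = 0.8234: g = -0.00012, g' = -1.0022 → ψ = 0.8233
Converged at ψ = 0.8233.
Compositions from xᵢ = zᵢ/(1+ψ(Kᵢ−1)), yᵢ = Kᵢxᵢ:
  methanol: x = 0.0668, y = 0.2324
  cyclohexane: x = 0.2374, y = 0.5353
  n-nonane: x = 0.6958, y = 0.2324

y_methanol = 0.2324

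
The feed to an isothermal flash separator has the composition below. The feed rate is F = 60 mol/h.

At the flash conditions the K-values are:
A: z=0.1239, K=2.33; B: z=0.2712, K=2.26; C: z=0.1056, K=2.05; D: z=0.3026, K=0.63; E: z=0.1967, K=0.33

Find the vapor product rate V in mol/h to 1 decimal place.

V = 34.9 mol/h

Material balance + equilibrium reduce to Σ zᵢ(Kᵢ−1)/(1+β(Kᵢ−1)) = 0.
Feasibility: ΣzᵢKᵢ = 1.3736, Σzᵢ/Kᵢ = 1.3011 — both > 1, two phases present.
Iterate (Newton) starting at β = 0.58:
  β = 0.5800: g = 0.00126, g' = -0.5619 → β = 0.5822
Converged at β = 0.5822.
Then V = β·F = 0.5822·60 = 34.9 mol/h and L = F − V = 25.1 mol/h.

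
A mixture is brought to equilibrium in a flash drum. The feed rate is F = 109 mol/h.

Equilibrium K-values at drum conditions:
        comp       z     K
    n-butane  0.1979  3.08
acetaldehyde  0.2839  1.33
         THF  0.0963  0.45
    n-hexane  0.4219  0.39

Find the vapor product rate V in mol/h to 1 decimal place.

Material balance + equilibrium reduce to Σ zᵢ(Kᵢ−1)/(1+V/F(Kᵢ−1)) = 0.
Check two-phase: ΣzᵢKᵢ = 1.1950 > 1 and Σzᵢ/Kᵢ = 1.5735 > 1, so g(0) = 0.1950 > 0 and g(1) = -0.5735 < 0.
Iterate (Newton) starting at V/F = 0.5:
  V/F = 0.5000: g = -0.16116, g' = -0.6089 → V/F = 0.2354
  V/F = 0.2354: g = 0.00194, g' = -0.6650 → V/F = 0.2383
Converged at V/F = 0.2383.
Then V = V/F·F = 0.2383·109 = 26.0 mol/h and L = F − V = 83.0 mol/h.

V = 26.0 mol/h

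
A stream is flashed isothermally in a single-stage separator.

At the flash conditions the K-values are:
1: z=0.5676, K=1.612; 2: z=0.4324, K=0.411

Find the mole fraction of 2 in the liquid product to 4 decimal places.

x_2 = 0.5096

Material balance + equilibrium reduce to Σ zᵢ(Kᵢ−1)/(1+β(Kᵢ−1)) = 0.
Check two-phase: ΣzᵢKᵢ = 1.0927 > 1 and Σzᵢ/Kᵢ = 1.4042 > 1, so g(0) = 0.0927 > 0 and g(1) = -0.4042 < 0.
Newton iteration, β⁰ = 0.32:
  β = 0.3200: g = -0.02335, g' = -0.3764 → β = 0.2580
  β = 0.2580: g = -0.00031, g' = -0.3671 → β = 0.2571
Converged at β = 0.2571.
Compositions from xᵢ = zᵢ/(1+β(Kᵢ−1)), yᵢ = Kᵢxᵢ:
  1: x = 0.4904, y = 0.7906
  2: x = 0.5096, y = 0.2094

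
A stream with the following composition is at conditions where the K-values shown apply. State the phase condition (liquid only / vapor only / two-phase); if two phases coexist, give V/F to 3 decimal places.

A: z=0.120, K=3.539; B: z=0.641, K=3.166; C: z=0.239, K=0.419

vapor only

ΣzᵢKᵢ = 2.554; Σzᵢ/Kᵢ = 0.807.
Since Σzᵢ/Kᵢ < 1 the mixture is above its dew point — single vapor phase.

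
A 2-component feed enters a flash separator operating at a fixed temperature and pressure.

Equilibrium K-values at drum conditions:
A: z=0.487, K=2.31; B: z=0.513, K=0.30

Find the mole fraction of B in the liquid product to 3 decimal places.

Binary case is linear: z₁(K₁−1)(1+ψ(K₂−1)) + z₂(K₂−1)(1+ψ(K₁−1)) = 0
⇒ ψ = [z₁(K₁−1)+z₂(K₂−1)] / [−(K₁−1)(K₂−1)] = 0.2789/0.9170 = 0.304
Compositions from xᵢ = zᵢ/(1+ψ(Kᵢ−1)), yᵢ = Kᵢxᵢ:
  A: x = 0.348, y = 0.804
  B: x = 0.652, y = 0.196

x_B = 0.652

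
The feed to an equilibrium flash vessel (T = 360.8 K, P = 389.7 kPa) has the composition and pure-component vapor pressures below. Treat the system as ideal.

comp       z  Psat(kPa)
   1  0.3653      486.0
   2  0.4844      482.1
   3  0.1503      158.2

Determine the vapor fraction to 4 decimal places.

ψ = 0.8077

Raoult's law: Kᵢ = Pᵢˢᵃᵗ/P = Pᵢˢᵃᵗ/389.7.
  K_1 = 486.0/389.7 = 1.247113, K_2 = 482.1/389.7 = 1.237105, K_3 = 158.2/389.7 = 0.405953
Let ψ = V/F and solve Σ zᵢ(Kᵢ−1)/(1+ψ(Kᵢ−1)) = 0.
Feasibility: ΣzᵢKᵢ = 1.1158, Σzᵢ/Kᵢ = 1.0547 — both > 1, two phases present.
Newton–Raphson from ψ = 0.35:
  ψ = 0.3500: g = 0.07642, g' = -0.1267 → ψ = 0.9533
  ψ = 0.9533: g = -0.03914, g' = -0.3147 → ψ = 0.8290
  ψ = 0.8290: g = -0.00500, g' = -0.2403 → ψ = 0.8081
  ψ = 0.8081: g = -0.00010, g' = -0.2309 → ψ = 0.8077
Converged at ψ = 0.8077.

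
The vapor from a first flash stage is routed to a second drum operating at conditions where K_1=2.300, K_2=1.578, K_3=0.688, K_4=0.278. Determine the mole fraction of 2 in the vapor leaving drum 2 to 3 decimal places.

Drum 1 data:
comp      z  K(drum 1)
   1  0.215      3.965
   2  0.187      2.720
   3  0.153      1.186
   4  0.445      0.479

y_2 (drum 2) = 0.306

Drum 1:
Rachford–Rice: g(ψ₁) = Σ zᵢ(Kᵢ−1)/(1+ψ₁(Kᵢ−1)) = 0.
g(0) = ΣzᵢKᵢ − 1 = 0.756 and g(1) = 1 − Σzᵢ/Kᵢ = -0.181, so a root lies in (0, 1).
Newton iteration, ψ₁⁰ = 0.47:
  ψ₁ = 0.470: g = 0.1633, g' = -0.715 → ψ₁ = 0.698
  ψ₁ = 0.698: g = 0.0145, g' = -0.617 → ψ₁ = 0.722
Converged at ψ₁ = 0.722.
Drum-1 compositions:
  1: x = 0.068, y = 0.271
  2: x = 0.083, y = 0.227
  3: x = 0.135, y = 0.160
  4: x = 0.713, y = 0.342
Drum-2 feed = drum-1 vapor: z₂ = (0.2715, 0.2269, 0.1600, 0.3416).
Drum 2:
Iterate (Newton) starting at ψ₂ = 0.5:
  ψ₂ = 0.500: g = -0.1295, g' = -0.672 → ψ₂ = 0.307
  ψ₂ = 0.307: g = -0.0087, g' = -0.602 → ψ₂ = 0.293
Converged at ψ₂ = 0.293.
  1: x = 0.197, y = 0.452
  2: x = 0.194, y = 0.306
  3: x = 0.176, y = 0.121
  4: x = 0.433, y = 0.120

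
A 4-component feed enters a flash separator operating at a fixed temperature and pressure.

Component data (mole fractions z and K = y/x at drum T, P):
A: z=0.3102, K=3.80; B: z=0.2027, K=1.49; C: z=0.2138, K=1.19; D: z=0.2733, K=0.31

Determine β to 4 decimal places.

β = 0.7471

Material balance + equilibrium reduce to Σ zᵢ(Kᵢ−1)/(1+β(Kᵢ−1)) = 0.
Check two-phase: ΣzᵢKᵢ = 1.8199 > 1 and Σzᵢ/Kᵢ = 1.2789 > 1, so g(0) = 0.8199 > 0 and g(1) = -0.2789 < 0.
Iterate (Newton) starting at β = 0.5:
  β = 0.5000: g = 0.19087, g' = -0.7633 → β = 0.7500
  β = 0.7500: g = -0.00251, g' = -0.8440 → β = 0.7471
Converged at β = 0.7471.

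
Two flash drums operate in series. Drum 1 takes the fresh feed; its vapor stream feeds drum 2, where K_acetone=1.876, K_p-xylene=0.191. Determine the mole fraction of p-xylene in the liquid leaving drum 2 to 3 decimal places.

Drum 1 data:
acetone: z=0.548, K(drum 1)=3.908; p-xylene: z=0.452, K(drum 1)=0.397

Drum 1:
Material balance + equilibrium reduce to Σ zᵢ(Kᵢ−1)/(1+ψ₁(Kᵢ−1)) = 0.
g(0) = ΣzᵢKᵢ − 1 = 1.321 and g(1) = 1 − Σzᵢ/Kᵢ = -0.279, so a root lies in (0, 1).
Binary case is linear: z₁(K₁−1)(1+ψ₁(K₂−1)) + z₂(K₂−1)(1+ψ₁(K₁−1)) = 0
⇒ ψ₁ = [z₁(K₁−1)+z₂(K₂−1)] / [−(K₁−1)(K₂−1)] = 1.3210/1.7535 = 0.753
Drum-1 compositions:
  acetone: x = 0.172, y = 0.671
  p-xylene: x = 0.828, y = 0.329
Drum-2 feed = drum-1 vapor: z₂ = (0.6712, 0.3288).
Drum 2:
Let ψ₂ = V/F and solve Σ zᵢ(Kᵢ−1)/(1+ψ₂(Kᵢ−1)) = 0.
g(0) = ΣzᵢKᵢ − 1 = 0.322 and g(1) = 1 − Σzᵢ/Kᵢ = -1.079, so a root lies in (0, 1).
Binary case is linear: z₁(K₁−1)(1+ψ₂(K₂−1)) + z₂(K₂−1)(1+ψ₂(K₁−1)) = 0
⇒ ψ₂ = [z₁(K₁−1)+z₂(K₂−1)] / [−(K₁−1)(K₂−1)] = 0.3219/0.7087 = 0.454
  acetone: x = 0.480, y = 0.901
  p-xylene: x = 0.520, y = 0.099

x_p-xylene (drum 2) = 0.520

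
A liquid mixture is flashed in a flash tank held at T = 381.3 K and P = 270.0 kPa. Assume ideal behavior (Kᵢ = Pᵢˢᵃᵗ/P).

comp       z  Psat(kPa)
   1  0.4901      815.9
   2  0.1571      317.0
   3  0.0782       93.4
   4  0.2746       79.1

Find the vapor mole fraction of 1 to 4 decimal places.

Raoult's law: Kᵢ = Pᵢˢᵃᵗ/P = Pᵢˢᵃᵗ/270.0.
  K_1 = 815.9/270.0 = 3.021852, K_2 = 317.0/270.0 = 1.174074, K_3 = 93.4/270.0 = 0.345926, K_4 = 79.1/270.0 = 0.292963
Newton iteration, ψ⁰ = 0.5:
  ψ = 0.5000: g = 0.14159, g' = -0.9018 → ψ = 0.6570
  ψ = 0.6570: g = -0.00216, g' = -0.9550 → ψ = 0.6548
Converged at ψ = 0.6548.
Compositions from xᵢ = zᵢ/(1+ψ(Kᵢ−1)), yᵢ = Kᵢxᵢ:
  1: x = 0.2109, y = 0.6373
  2: x = 0.1410, y = 0.1656
  3: x = 0.1368, y = 0.0473
  4: x = 0.5113, y = 0.1498

y_1 = 0.6373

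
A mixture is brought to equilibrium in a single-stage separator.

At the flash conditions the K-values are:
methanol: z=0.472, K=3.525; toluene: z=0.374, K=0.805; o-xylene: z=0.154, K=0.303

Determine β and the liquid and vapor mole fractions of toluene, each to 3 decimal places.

Newton iteration, β⁰ = 0.67:
  β = 0.670: g = 0.1575, g' = -0.697 → β = 0.896
  β = 0.896: g = -0.0087, g' = -0.834 → β = 0.885
Converged at β = 0.885.
Compositions from xᵢ = zᵢ/(1+β(Kᵢ−1)), yᵢ = Kᵢxᵢ:
  methanol: x = 0.146, y = 0.514
  toluene: x = 0.452, y = 0.364
  o-xylene: x = 0.402, y = 0.122

β = 0.885, x_toluene = 0.452, y_toluene = 0.364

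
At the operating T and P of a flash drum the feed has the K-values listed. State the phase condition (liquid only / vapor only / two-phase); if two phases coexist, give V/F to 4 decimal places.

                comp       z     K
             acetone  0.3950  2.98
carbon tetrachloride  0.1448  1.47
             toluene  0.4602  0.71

vapor only

ΣzᵢKᵢ = 1.7167; Σzᵢ/Kᵢ = 0.8792.
Since Σzᵢ/Kᵢ < 1 the mixture is above its dew point — single vapor phase.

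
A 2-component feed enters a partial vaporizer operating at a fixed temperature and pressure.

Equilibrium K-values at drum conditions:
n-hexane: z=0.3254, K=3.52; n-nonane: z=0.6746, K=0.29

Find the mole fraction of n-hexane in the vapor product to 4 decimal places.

Let β = V/F and solve Σ zᵢ(Kᵢ−1)/(1+β(Kᵢ−1)) = 0.
g(0) = ΣzᵢKᵢ − 1 = 0.3410 and g(1) = 1 − Σzᵢ/Kᵢ = -1.4187, so a root lies in (0, 1).
Binary case is linear: z₁(K₁−1)(1+β(K₂−1)) + z₂(K₂−1)(1+β(K₁−1)) = 0
⇒ β = [z₁(K₁−1)+z₂(K₂−1)] / [−(K₁−1)(K₂−1)] = 0.34104/1.78920 = 0.1906
Compositions from xᵢ = zᵢ/(1+β(Kᵢ−1)), yᵢ = Kᵢxᵢ:
  n-hexane: x = 0.2198, y = 0.7737
  n-nonane: x = 0.7802, y = 0.2263

y_n-hexane = 0.7737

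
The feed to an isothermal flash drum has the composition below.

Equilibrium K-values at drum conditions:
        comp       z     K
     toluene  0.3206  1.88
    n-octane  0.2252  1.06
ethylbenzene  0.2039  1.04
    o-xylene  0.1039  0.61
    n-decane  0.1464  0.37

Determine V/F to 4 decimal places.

V/F = 0.6156

Material balance + equilibrium reduce to Σ zᵢ(Kᵢ−1)/(1+V/F(Kᵢ−1)) = 0.
g(0) = ΣzᵢKᵢ − 1 = 0.1710 and g(1) = 1 − Σzᵢ/Kᵢ = -0.1450, so a root lies in (0, 1).
Iterate (Newton) starting at V/F = 0.51:
  V/F = 0.5100: g = 0.02936, g' = -0.2701 → V/F = 0.6187
  V/F = 0.6187: g = -0.00089, g' = -0.2886 → V/F = 0.6156
Converged at V/F = 0.6156.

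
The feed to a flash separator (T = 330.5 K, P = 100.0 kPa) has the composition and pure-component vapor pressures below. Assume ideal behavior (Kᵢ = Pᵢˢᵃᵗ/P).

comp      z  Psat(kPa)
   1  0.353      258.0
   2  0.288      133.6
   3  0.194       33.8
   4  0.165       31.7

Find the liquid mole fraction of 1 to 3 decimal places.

x_1 = 0.189

Raoult's law: Kᵢ = Pᵢˢᵃᵗ/P = Pᵢˢᵃᵗ/100.0.
  K_1 = 258.0/100.0 = 2.58000, K_2 = 133.6/100.0 = 1.33600, K_3 = 33.8/100.0 = 0.33800, K_4 = 31.7/100.0 = 0.31700
Material balance + equilibrium reduce to Σ zᵢ(Kᵢ−1)/(1+ψ(Kᵢ−1)) = 0.
g(0) = ΣzᵢKᵢ − 1 = 0.413 and g(1) = 1 − Σzᵢ/Kᵢ = -0.447, so a root lies in (0, 1).
Newton–Raphson from ψ = 0.51:
  ψ = 0.510: g = 0.0247, g' = -0.669 → ψ = 0.547
Converged at ψ = 0.547.
Compositions from xᵢ = zᵢ/(1+ψ(Kᵢ−1)), yᵢ = Kᵢxᵢ:
  1: x = 0.189, y = 0.489
  2: x = 0.243, y = 0.325
  3: x = 0.304, y = 0.103
  4: x = 0.263, y = 0.083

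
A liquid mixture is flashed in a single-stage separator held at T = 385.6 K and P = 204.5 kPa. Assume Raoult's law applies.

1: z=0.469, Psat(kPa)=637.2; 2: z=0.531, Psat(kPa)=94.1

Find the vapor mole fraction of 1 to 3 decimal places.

Raoult's law: Kᵢ = Pᵢˢᵃᵗ/P = Pᵢˢᵃᵗ/204.5.
  K_1 = 637.2/204.5 = 3.11589, K_2 = 94.1/204.5 = 0.46015
Binary case is linear: z₁(K₁−1)(1+ψ(K₂−1)) + z₂(K₂−1)(1+ψ(K₁−1)) = 0
⇒ ψ = [z₁(K₁−1)+z₂(K₂−1)] / [−(K₁−1)(K₂−1)] = 0.7057/1.1423 = 0.618
Compositions from xᵢ = zᵢ/(1+ψ(Kᵢ−1)), yᵢ = Kᵢxᵢ:
  1: x = 0.203, y = 0.633
  2: x = 0.797, y = 0.367

y_1 = 0.633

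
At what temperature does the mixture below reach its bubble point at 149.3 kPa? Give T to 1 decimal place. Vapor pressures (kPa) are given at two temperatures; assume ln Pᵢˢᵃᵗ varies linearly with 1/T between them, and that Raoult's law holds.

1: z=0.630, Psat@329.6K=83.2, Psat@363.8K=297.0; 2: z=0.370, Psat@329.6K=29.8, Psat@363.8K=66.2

T = 353.3 K

Bubble-point temperature: ΣzᵢPᵢˢᵃᵗ(T) = P. Interpolate ln Pᵢˢᵃᵗ = aᵢ + bᵢ/T.
  T = 329.6 K: ΣzᵢPᵢˢᵃᵗ = 63.44 kPa
  T = 363.8 K: ΣzᵢPᵢˢᵃᵗ = 211.60 kPa
  T = 346.7 K: ΣzᵢPᵢˢᵃᵗ = 118.95 kPa
  T = 355.2 K: ΣzᵢPᵢˢᵃᵗ = 159.37 kPa
  T = 350.9 K: ΣzᵢPᵢˢᵃᵗ = 137.67 kPa
  T = 353.0 K: ΣzᵢPᵢˢᵃᵗ = 147.93 kPa
Interpolating between 353.0 K and 355.2 K gives T ≈ 353.3 K.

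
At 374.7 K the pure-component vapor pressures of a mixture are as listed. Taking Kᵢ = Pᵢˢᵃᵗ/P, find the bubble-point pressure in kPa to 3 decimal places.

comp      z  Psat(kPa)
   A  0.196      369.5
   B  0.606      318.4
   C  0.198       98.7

At the bubble point ψ → 0, so ΣzᵢKᵢ = 1 with Kᵢ = Pᵢˢᵃᵗ/P ⇒ P = ΣzᵢPᵢˢᵃᵗ.
P = 0.196·369.5 + 0.606·318.4 + 0.198·98.7 = 284.915 kPa

Pbub = 284.915 kPa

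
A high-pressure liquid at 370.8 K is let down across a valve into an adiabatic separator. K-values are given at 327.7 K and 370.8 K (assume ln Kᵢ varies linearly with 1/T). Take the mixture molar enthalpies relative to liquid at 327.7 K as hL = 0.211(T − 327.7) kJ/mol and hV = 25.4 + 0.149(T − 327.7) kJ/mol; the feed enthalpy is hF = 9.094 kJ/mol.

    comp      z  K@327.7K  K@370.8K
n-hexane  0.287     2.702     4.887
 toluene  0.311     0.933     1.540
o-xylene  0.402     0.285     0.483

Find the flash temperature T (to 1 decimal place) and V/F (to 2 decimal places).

Adiabatic flash: solve Rachford–Rice at each trial T, then check hF = ψ·hV(T) + (1−ψ)·hL(T).
  T = 327.7 K: K = (2.702, 0.933, 0.285), RR gives ψ = 0.211, H_out = 5.351 kJ/mol
  T = 370.8 K: K = (4.887, 1.540, 0.483), RR gives ψ = 0.856, H_out = 28.542 kJ/mol
  T = 349.2 K: K = (3.698, 1.217, 0.377), RR gives ψ = 0.537, H_out = 17.464 kJ/mol
  T = 338.4 K: K = (3.175, 1.069, 0.329), RR gives ψ = 0.381, H_out = 11.679 kJ/mol
  T = 333.0 K: K = (2.930, 0.999, 0.306), RR gives ψ = 0.298, H_out = 8.588 kJ/mol
  T = 335.7 K: K = (3.051, 1.034, 0.318), RR gives ψ = 0.340, H_out = 10.156 kJ/mol
  T = 334.4 K: K = (2.993, 1.017, 0.312), RR gives ψ = 0.320, H_out = 9.407 kJ/mol
Linear interpolation between T = 333.0 (H_out = 8.588) and T = 334.4 (H_out = 9.407) on hF = 9.094 gives T ≈ 333.9 K, at which ψ = 0.31.

T = 333.9 K, V/F = 0.31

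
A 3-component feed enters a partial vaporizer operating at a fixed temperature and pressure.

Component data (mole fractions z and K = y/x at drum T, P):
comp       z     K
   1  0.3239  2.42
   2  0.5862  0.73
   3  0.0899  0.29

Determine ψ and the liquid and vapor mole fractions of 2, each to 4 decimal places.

Iterate (Newton) starting at ψ = 0.65:
  ψ = 0.6500: g = -0.07132, g' = -0.3958 → ψ = 0.4698
  ψ = 0.4698: g = -0.00115, g' = -0.3931 → ψ = 0.4669
Converged at ψ = 0.4669.
Compositions from xᵢ = zᵢ/(1+ψ(Kᵢ−1)), yᵢ = Kᵢxᵢ:
  1: x = 0.1948, y = 0.4714
  2: x = 0.6708, y = 0.4896
  3: x = 0.1345, y = 0.0390

ψ = 0.4669, x_2 = 0.6708, y_2 = 0.4896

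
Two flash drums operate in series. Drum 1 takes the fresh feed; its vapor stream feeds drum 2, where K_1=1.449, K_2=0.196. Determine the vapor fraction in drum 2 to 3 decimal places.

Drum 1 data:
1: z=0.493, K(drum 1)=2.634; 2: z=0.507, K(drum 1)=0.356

V/F (drum 2) = 0.357

Drum 1:
Newton–Raphson from ψ₁ = 0.5:
  ψ₁ = 0.500: g = -0.0382, g' = -0.856 → ψ₁ = 0.455
Converged at ψ₁ = 0.455.
Drum-1 compositions:
  1: x = 0.283, y = 0.745
  2: x = 0.717, y = 0.255
Drum-2 feed = drum-1 vapor: z₂ = (0.7446, 0.2554).
Drum 2:
Material balance + equilibrium reduce to Σ zᵢ(Kᵢ−1)/(1+ψ₂(Kᵢ−1)) = 0.
Check two-phase: ΣzᵢKᵢ = 1.129 > 1 and Σzᵢ/Kᵢ = 1.817 > 1, so g(0) = 0.129 > 0 and g(1) = -0.817 < 0.
Iterate (Newton) starting at ψ₂ = 0.5:
  ψ₂ = 0.500: g = -0.0703, g' = -0.562 → ψ₂ = 0.375
  ψ₂ = 0.375: g = -0.0077, g' = -0.448 → ψ₂ = 0.358
  ψ₂ = 0.358: g = -0.0001, g' = -0.437 → ψ₂ = 0.357
Converged at ψ₂ = 0.357.
  1: x = 0.642, y = 0.930
  2: x = 0.358, y = 0.070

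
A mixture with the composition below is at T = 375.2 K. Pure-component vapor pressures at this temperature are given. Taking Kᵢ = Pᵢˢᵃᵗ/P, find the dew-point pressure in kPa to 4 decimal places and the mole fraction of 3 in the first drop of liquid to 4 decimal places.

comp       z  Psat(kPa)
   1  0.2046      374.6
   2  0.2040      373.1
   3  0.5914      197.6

Pdew = 244.7460 kPa, x_3 = 0.7325

At the dew point ψ → 1, so Σzᵢ/Kᵢ = 1 with Kᵢ = Pᵢˢᵃᵗ/P ⇒ 1/P = Σzᵢ/Pᵢˢᵃᵗ.
1/P = 0.2046/374.6 + 0.2040/373.1 + 0.5914/197.6 = 0.0040859 ⇒ P = 244.7460 kPa
xᵢ = zᵢP/Pᵢˢᵃᵗ ⇒ x_3 = 0.5914·244.7460/197.6 = 0.7325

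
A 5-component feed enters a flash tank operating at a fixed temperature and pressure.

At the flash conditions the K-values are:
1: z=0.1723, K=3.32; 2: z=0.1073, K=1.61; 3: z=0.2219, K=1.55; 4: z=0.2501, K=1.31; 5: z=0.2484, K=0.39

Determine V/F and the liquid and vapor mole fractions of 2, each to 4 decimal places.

Rachford–Rice: g(V/F) = Σ zᵢ(Kᵢ−1)/(1+V/F(Kᵢ−1)) = 0.
Check two-phase: ΣzᵢKᵢ = 1.5132 > 1 and Σzᵢ/Kᵢ = 1.0895 > 1, so g(0) = 0.5132 > 0 and g(1) = -0.0895 < 0.
Iterate (Newton) starting at V/F = 0.5:
  V/F = 0.5000: g = 0.18005, g' = -0.4729 → V/F = 0.8807
  V/F = 0.8807: g = -0.01040, g' = -0.5940 → V/F = 0.8632
  V/F = 0.8632: g = -0.00014, g' = -0.5782 → V/F = 0.8630
Converged at V/F = 0.8630.
Compositions from xᵢ = zᵢ/(1+V/F(Kᵢ−1)), yᵢ = Kᵢxᵢ:
  1: x = 0.0574, y = 0.1905
  2: x = 0.0703, y = 0.1132
  3: x = 0.1505, y = 0.2332
  4: x = 0.1973, y = 0.2585
  5: x = 0.5245, y = 0.2046

V/F = 0.8630, x_2 = 0.0703, y_2 = 0.1132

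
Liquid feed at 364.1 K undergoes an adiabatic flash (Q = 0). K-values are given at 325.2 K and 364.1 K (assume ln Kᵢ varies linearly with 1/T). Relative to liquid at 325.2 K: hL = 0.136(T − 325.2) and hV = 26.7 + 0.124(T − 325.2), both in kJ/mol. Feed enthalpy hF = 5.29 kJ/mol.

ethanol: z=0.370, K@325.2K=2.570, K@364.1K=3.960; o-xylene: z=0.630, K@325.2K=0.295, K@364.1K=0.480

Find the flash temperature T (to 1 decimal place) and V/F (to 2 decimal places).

Adiabatic flash: solve Rachford–Rice at each trial T, then check hF = ψ·hV(T) + (1−ψ)·hL(T).
  T = 325.2 K: K = (2.570, 0.295), RR gives ψ = 0.124, H_out = 3.299 kJ/mol
  T = 364.1 K: K = (3.960, 0.480), RR gives ψ = 0.499, H_out = 18.373 kJ/mol
  T = 344.6 K: K = (3.228, 0.381), RR gives ψ = 0.315, H_out = 10.980 kJ/mol
  T = 334.9 K: K = (2.890, 0.337), RR gives ψ = 0.224, H_out = 7.283 kJ/mol
  T = 330.0 K: K = (2.726, 0.315), RR gives ψ = 0.175, H_out = 5.322 kJ/mol
  T = 327.6 K: K = (2.647, 0.305), RR gives ψ = 0.150, H_out = 4.326 kJ/mol
Linear interpolation between T = 327.6 (H_out = 4.326) and T = 330.0 (H_out = 5.322) on hF = 5.29 gives T ≈ 329.9 K, at which ψ = 0.17.

T = 329.9 K, V/F = 0.17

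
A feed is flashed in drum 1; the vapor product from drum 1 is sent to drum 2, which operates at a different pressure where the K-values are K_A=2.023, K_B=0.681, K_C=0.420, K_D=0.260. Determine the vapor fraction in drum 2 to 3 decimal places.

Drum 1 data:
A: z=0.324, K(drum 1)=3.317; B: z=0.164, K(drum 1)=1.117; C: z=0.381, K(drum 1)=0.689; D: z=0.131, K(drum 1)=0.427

Drum 1:
Let ψ₁ = V/F and solve Σ zᵢ(Kᵢ−1)/(1+ψ₁(Kᵢ−1)) = 0.
g(0) = ΣzᵢKᵢ − 1 = 0.576 and g(1) = 1 − Σzᵢ/Kᵢ = -0.104, so a root lies in (0, 1).
Iterate (Newton) starting at ψ₁ = 0.37:
  ψ₁ = 0.370: g = 0.1934, g' = -0.623 → ψ₁ = 0.681
  ψ₁ = 0.681: g = 0.0357, g' = -0.439 → ψ₁ = 0.762
  ψ₁ = 0.762: g = 0.0005, g' = -0.428 → ψ₁ = 0.763
Converged at ψ₁ = 0.763.
Drum-1 compositions:
  A: x = 0.117, y = 0.388
  B: x = 0.151, y = 0.168
  C: x = 0.500, y = 0.344
  D: x = 0.233, y = 0.099
Drum-2 feed = drum-1 vapor: z₂ = (0.3882, 0.1682, 0.3442, 0.0994).
Drum 2:
Let ψ₂ = V/F and solve Σ zᵢ(Kᵢ−1)/(1+ψ₂(Kᵢ−1)) = 0.
Feasibility: ΣzᵢKᵢ = 1.070, Σzᵢ/Kᵢ = 1.641 — both > 1, two phases present.
Newton iteration, ψ₂⁰ = 0.48:
  ψ₂ = 0.480: g = -0.1878, g' = -0.560 → ψ₂ = 0.145
  ψ₂ = 0.145: g = -0.0106, g' = -0.533 → ψ₂ = 0.125
Converged at ψ₂ = 0.125.
  A: x = 0.344, y = 0.696
  B: x = 0.175, y = 0.119
  C: x = 0.371, y = 0.156
  D: x = 0.110, y = 0.028

V/F (drum 2) = 0.125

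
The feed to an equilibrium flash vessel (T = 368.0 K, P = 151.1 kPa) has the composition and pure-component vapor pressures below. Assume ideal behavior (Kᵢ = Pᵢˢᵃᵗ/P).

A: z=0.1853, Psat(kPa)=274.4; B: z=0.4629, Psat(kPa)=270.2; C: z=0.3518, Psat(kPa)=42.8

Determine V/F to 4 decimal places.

Raoult's law: Kᵢ = Pᵢˢᵃᵗ/P = Pᵢˢᵃᵗ/151.1.
  K_A = 274.4/151.1 = 1.816016, K_B = 270.2/151.1 = 1.788220, K_C = 42.8/151.1 = 0.283256
Rachford–Rice: g(V/F) = Σ zᵢ(Kᵢ−1)/(1+V/F(Kᵢ−1)) = 0.
g(0) = ΣzᵢKᵢ − 1 = 0.2639 and g(1) = 1 − Σzᵢ/Kᵢ = -0.6029, so a root lies in (0, 1).
Iterate (Newton) starting at V/F = 0.5:
  V/F = 0.5000: g = -0.02387, g' = -0.6492 → V/F = 0.4632
  V/F = 0.4632: g = -0.00047, g' = -0.6243 → V/F = 0.4625
Converged at V/F = 0.4625.

V/F = 0.4625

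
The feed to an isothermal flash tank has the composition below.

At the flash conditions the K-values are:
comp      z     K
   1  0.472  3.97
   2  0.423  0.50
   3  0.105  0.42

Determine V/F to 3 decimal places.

V/F = 0.735

Material balance + equilibrium reduce to Σ zᵢ(Kᵢ−1)/(1+V/F(Kᵢ−1)) = 0.
Check two-phase: ΣzᵢKᵢ = 2.129 > 1 and Σzᵢ/Kᵢ = 1.215 > 1, so g(0) = 1.129 > 0 and g(1) = -0.215 < 0.
Iterate (Newton) starting at V/F = 0.43:
  V/F = 0.430: g = 0.2651, g' = -1.037 → V/F = 0.686
  V/F = 0.686: g = 0.0388, g' = -0.794 → V/F = 0.734
  V/F = 0.734: g = 0.0003, g' = -0.783 → V/F = 0.735
Converged at V/F = 0.735.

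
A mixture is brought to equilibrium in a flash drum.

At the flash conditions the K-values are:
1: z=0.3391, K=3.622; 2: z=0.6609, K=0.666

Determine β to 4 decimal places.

Rachford–Rice: g(β) = Σ zᵢ(Kᵢ−1)/(1+β(Kᵢ−1)) = 0.
Check two-phase: ΣzᵢKᵢ = 1.6684 > 1 and Σzᵢ/Kᵢ = 1.0860 > 1, so g(0) = 0.6684 > 0 and g(1) = -0.0860 < 0.
Newton–Raphson from β = 0.5:
  β = 0.5000: g = 0.11974, g' = -0.5428 → β = 0.7206
  β = 0.7206: g = 0.01700, g' = -0.4071 → β = 0.7624
  β = 0.7624: g = 0.00033, g' = -0.3919 → β = 0.7632
Converged at β = 0.7632.

β = 0.7632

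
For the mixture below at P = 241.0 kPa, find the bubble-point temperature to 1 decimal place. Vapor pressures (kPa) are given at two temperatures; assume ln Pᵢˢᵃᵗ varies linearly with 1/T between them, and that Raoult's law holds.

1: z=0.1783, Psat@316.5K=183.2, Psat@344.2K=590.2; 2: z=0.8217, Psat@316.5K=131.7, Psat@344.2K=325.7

T = 331.2 K

Bubble-point temperature: ΣzᵢPᵢˢᵃᵗ(T) = P. Interpolate ln Pᵢˢᵃᵗ = aᵢ + bᵢ/T.
  T = 316.5 K: ΣzᵢPᵢˢᵃᵗ = 140.88 kPa
  T = 344.2 K: ΣzᵢPᵢˢᵃᵗ = 372.86 kPa
  T = 330.4 K: ΣzᵢPᵢˢᵃᵗ = 233.94 kPa
  T = 337.3 K: ΣzᵢPᵢˢᵃᵗ = 296.64 kPa
  T = 333.9 K: ΣzᵢPᵢˢᵃᵗ = 264.18 kPa
  T = 332.1 K: ΣzᵢPᵢˢᵃᵗ = 248.24 kPa
Interpolating between 330.4 K and 332.1 K gives T ≈ 331.2 K.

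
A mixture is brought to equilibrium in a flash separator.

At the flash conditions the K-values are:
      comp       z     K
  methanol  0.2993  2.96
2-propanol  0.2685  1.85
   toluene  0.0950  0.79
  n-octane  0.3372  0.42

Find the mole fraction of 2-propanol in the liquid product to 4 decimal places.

x_2-propanol = 0.1630

Rachford–Rice: g(β) = Σ zᵢ(Kᵢ−1)/(1+β(Kᵢ−1)) = 0.
Check two-phase: ΣzᵢKᵢ = 1.5993 > 1 and Σzᵢ/Kᵢ = 1.1694 > 1, so g(0) = 0.5993 > 0 and g(1) = -0.1694 < 0.
Iterate (Newton) starting at β = 0.33:
  β = 0.3300: g = 0.27115, g' = -0.7206 → β = 0.7063
  β = 0.7063: g = 0.03394, g' = -0.6092 → β = 0.7620
  β = 0.7620: g = -0.00044, g' = -0.6266 → β = 0.7613
Converged at β = 0.7613.
Compositions from xᵢ = zᵢ/(1+β(Kᵢ−1)), yᵢ = Kᵢxᵢ:
  methanol: x = 0.1201, y = 0.3555
  2-propanol: x = 0.1630, y = 0.3016
  toluene: x = 0.1131, y = 0.0893
  n-octane: x = 0.6038, y = 0.2536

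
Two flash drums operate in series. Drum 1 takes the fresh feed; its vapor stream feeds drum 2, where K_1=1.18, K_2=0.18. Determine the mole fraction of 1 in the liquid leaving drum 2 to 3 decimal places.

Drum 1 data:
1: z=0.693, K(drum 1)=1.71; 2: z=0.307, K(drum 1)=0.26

Drum 1:
Rachford–Rice: g(ψ₁) = Σ zᵢ(Kᵢ−1)/(1+ψ₁(Kᵢ−1)) = 0.
Feasibility: ΣzᵢKᵢ = 1.265, Σzᵢ/Kᵢ = 1.586 — both > 1, two phases present.
Binary case is linear: z₁(K₁−1)(1+ψ₁(K₂−1)) + z₂(K₂−1)(1+ψ₁(K₁−1)) = 0
⇒ ψ₁ = [z₁(K₁−1)+z₂(K₂−1)] / [−(K₁−1)(K₂−1)] = 0.2648/0.5254 = 0.504
Drum-1 compositions:
  1: x = 0.510, y = 0.873
  2: x = 0.490, y = 0.127
Drum-2 feed = drum-1 vapor: z₂ = (0.8727, 0.1273).
Drum 2:
Binary case is linear: z₁(K₁−1)(1+ψ₂(K₂−1)) + z₂(K₂−1)(1+ψ₂(K₁−1)) = 0
⇒ ψ₂ = [z₁(K₁−1)+z₂(K₂−1)] / [−(K₁−1)(K₂−1)] = 0.0527/0.1476 = 0.357
  1: x = 0.820, y = 0.968
  2: x = 0.180, y = 0.032

x_1 (drum 2) = 0.820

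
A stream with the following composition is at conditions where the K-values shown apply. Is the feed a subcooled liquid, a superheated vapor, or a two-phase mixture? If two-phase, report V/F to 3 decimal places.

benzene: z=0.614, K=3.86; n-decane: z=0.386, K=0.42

two-phase, V/F = 0.924

ΣzᵢKᵢ = 2.532; Σzᵢ/Kᵢ = 1.078.
Both exceed 1, so a two-phase solution exists.
Iterate (Newton) starting at ψ = 0.5:
  ψ = 0.500: g = 0.4073, g' = -1.108 → ψ = 0.868
  ψ = 0.868: g = 0.0538, g' = -0.941 → ψ = 0.925
  ψ = 0.925: g = -0.0011, g' = -0.982 → ψ = 0.924
Converged at ψ = 0.924.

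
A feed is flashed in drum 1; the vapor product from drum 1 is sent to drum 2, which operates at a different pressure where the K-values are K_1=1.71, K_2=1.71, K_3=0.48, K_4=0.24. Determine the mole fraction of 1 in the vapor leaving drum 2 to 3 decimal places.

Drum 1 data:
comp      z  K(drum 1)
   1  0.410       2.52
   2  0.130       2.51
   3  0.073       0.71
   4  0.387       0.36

Drum 1:
Rachford–Rice: g(ψ₁) = Σ zᵢ(Kᵢ−1)/(1+ψ₁(Kᵢ−1)) = 0.
Feasibility: ΣzᵢKᵢ = 1.551, Σzᵢ/Kᵢ = 1.392 — both > 1, two phases present.
Newton–Raphson from ψ₁ = 0.33:
  ψ₁ = 0.330: g = 0.2086, g' = -0.814 → ψ₁ = 0.586
  ψ₁ = 0.586: g = 0.0118, g' = -0.763 → ψ₁ = 0.602
Converged at ψ₁ = 0.602.
Drum-1 compositions:
  1: x = 0.214, y = 0.540
  2: x = 0.068, y = 0.171
  3: x = 0.088, y = 0.063
  4: x = 0.629, y = 0.227
Drum-2 feed = drum-1 vapor: z₂ = (0.5397, 0.1710, 0.0628, 0.2265).
Drum 2:
Rachford–Rice: g(ψ₂) = Σ zᵢ(Kᵢ−1)/(1+ψ₂(Kᵢ−1)) = 0.
Check two-phase: ΣzᵢKᵢ = 1.300 > 1 and Σzᵢ/Kᵢ = 1.490 > 1, so g(0) = 0.300 > 0 and g(1) = -0.490 < 0.
Newton iteration, ψ₂⁰ = 0.5:
  ψ₂ = 0.500: g = 0.0506, g' = -0.567 → ψ₂ = 0.589
  ψ₂ = 0.589: g = -0.0031, g' = -0.643 → ψ₂ = 0.584
Converged at ψ₂ = 0.584.
  1: x = 0.381, y = 0.652
  2: x = 0.121, y = 0.207
  3: x = 0.090, y = 0.043
  4: x = 0.408, y = 0.098

y_1 (drum 2) = 0.652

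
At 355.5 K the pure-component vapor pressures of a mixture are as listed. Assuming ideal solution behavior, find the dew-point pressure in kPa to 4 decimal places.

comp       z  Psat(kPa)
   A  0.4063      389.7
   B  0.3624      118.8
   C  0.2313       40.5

Pdew = 101.9970 kPa

At the dew point ψ → 1, so Σzᵢ/Kᵢ = 1 with Kᵢ = Pᵢˢᵃᵗ/P ⇒ 1/P = Σzᵢ/Pᵢˢᵃᵗ.
1/P = 0.4063/389.7 + 0.3624/118.8 + 0.2313/40.5 = 0.0098042 ⇒ P = 101.9970 kPa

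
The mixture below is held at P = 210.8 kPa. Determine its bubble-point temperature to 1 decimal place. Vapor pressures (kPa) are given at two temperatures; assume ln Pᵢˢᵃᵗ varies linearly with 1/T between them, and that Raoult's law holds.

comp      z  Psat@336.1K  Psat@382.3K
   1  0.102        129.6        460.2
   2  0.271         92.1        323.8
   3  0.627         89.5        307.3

T = 364.6 K

Bubble-point temperature: ΣzᵢPᵢˢᵃᵗ(T) = P. Interpolate ln Pᵢˢᵃᵗ = aᵢ + bᵢ/T.
  T = 336.1 K: ΣzᵢPᵢˢᵃᵗ = 94.29 kPa
  T = 382.3 K: ΣzᵢPᵢˢᵃᵗ = 327.37 kPa
  T = 359.2 K: ΣzᵢPᵢˢᵃᵗ = 182.87 kPa
  T = 370.8 K: ΣzᵢPᵢˢᵃᵗ = 247.21 kPa
  T = 365.0 K: ΣzᵢPᵢˢᵃᵗ = 213.13 kPa
  T = 362.1 K: ΣzᵢPᵢˢᵃᵗ = 197.54 kPa
Interpolating between 362.1 K and 365.0 K gives T ≈ 364.6 K.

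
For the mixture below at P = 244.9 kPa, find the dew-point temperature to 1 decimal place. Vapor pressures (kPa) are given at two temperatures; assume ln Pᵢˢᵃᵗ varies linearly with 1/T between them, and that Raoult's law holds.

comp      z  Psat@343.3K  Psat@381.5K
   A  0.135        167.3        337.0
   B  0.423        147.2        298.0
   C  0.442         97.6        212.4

Dew-point temperature: Σzᵢ·P/Pᵢˢᵃᵗ(T) = 1. Interpolate ln Pᵢˢᵃᵗ = aᵢ + bᵢ/T.
  T = 343.3 K: ΣzᵢP/Pᵢˢᵃᵗ = 2.0104
  T = 381.5 K: ΣzᵢP/Pᵢˢᵃᵗ = 0.9554
  T = 362.4 K: ΣzᵢP/Pᵢˢᵃᵗ = 1.3588
  T = 371.9 K: ΣzᵢP/Pᵢˢᵃᵗ = 1.1352
  T = 376.7 K: ΣzᵢP/Pᵢˢᵃᵗ = 1.0403
  T = 379.1 K: ΣzᵢP/Pᵢˢᵃᵗ = 0.9966
Interpolating between 376.7 K and 379.1 K gives T ≈ 378.9 K.

T = 378.9 K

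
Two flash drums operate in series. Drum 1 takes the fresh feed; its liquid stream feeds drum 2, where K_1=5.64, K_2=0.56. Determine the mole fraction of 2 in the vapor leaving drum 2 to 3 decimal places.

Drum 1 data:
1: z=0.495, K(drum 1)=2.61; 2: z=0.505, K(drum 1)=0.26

y_2 (drum 2) = 0.511

Drum 1:
Material balance + equilibrium reduce to Σ zᵢ(Kᵢ−1)/(1+ψ₁(Kᵢ−1)) = 0.
Feasibility: ΣzᵢKᵢ = 1.423, Σzᵢ/Kᵢ = 2.132 — both > 1, two phases present.
Binary case is linear: z₁(K₁−1)(1+ψ₁(K₂−1)) + z₂(K₂−1)(1+ψ₁(K₁−1)) = 0
⇒ ψ₁ = [z₁(K₁−1)+z₂(K₂−1)] / [−(K₁−1)(K₂−1)] = 0.4232/1.1914 = 0.355
Drum-1 compositions:
  1: x = 0.315, y = 0.822
  2: x = 0.685, y = 0.178
Drum-2 feed = drum-1 liquid: z₂ = (0.3149, 0.6851).
Drum 2:
Material balance + equilibrium reduce to Σ zᵢ(Kᵢ−1)/(1+ψ₂(Kᵢ−1)) = 0.
Feasibility: ΣzᵢKᵢ = 2.160, Σzᵢ/Kᵢ = 1.279 — both > 1, two phases present.
Binary case is linear: z₁(K₁−1)(1+ψ₂(K₂−1)) + z₂(K₂−1)(1+ψ₂(K₁−1)) = 0
⇒ ψ₂ = [z₁(K₁−1)+z₂(K₂−1)] / [−(K₁−1)(K₂−1)] = 1.1597/2.0416 = 0.568
  1: x = 0.087, y = 0.489
  2: x = 0.913, y = 0.511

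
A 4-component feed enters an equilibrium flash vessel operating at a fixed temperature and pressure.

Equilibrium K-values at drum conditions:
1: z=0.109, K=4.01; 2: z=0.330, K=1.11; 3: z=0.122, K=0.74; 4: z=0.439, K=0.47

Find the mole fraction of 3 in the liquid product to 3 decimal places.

x_3 = 0.126

Newton iteration, ψ⁰ = 0.5:
  ψ = 0.500: g = -0.1876, g' = -0.400 → ψ = 0.031
  ψ = 0.031: g = 0.0677, g' = -0.966 → ψ = 0.101
  ψ = 0.101: g = 0.0090, g' = -0.731 → ψ = 0.113
  ψ = 0.113: g = 0.0002, g' = -0.701 → ψ = 0.114
Converged at ψ = 0.114.
Compositions from xᵢ = zᵢ/(1+ψ(Kᵢ−1)), yᵢ = Kᵢxᵢ:
  1: x = 0.081, y = 0.326
  2: x = 0.326, y = 0.362
  3: x = 0.126, y = 0.093
  4: x = 0.467, y = 0.220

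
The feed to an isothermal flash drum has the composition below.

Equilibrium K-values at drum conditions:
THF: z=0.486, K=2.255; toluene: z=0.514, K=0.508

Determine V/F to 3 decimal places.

V/F = 0.578

Material balance + equilibrium reduce to Σ zᵢ(Kᵢ−1)/(1+V/F(Kᵢ−1)) = 0.
g(0) = ΣzᵢKᵢ − 1 = 0.357 and g(1) = 1 − Σzᵢ/Kᵢ = -0.227, so a root lies in (0, 1).
Binary case is linear: z₁(K₁−1)(1+V/F(K₂−1)) + z₂(K₂−1)(1+V/F(K₁−1)) = 0
⇒ V/F = [z₁(K₁−1)+z₂(K₂−1)] / [−(K₁−1)(K₂−1)] = 0.3570/0.6175 = 0.578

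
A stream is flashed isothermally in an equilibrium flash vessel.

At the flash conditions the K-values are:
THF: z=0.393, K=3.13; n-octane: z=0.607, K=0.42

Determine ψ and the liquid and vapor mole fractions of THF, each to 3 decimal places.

ψ = 0.393, x_THF = 0.214, y_THF = 0.670

Material balance + equilibrium reduce to Σ zᵢ(Kᵢ−1)/(1+ψ(Kᵢ−1)) = 0.
Feasibility: ΣzᵢKᵢ = 1.485, Σzᵢ/Kᵢ = 1.571 — both > 1, two phases present.
Newton–Raphson from ψ = 0.5:
  ψ = 0.500: g = -0.0905, g' = -0.823 → ψ = 0.390
  ψ = 0.390: g = 0.0022, g' = -0.873 → ψ = 0.393
Converged at ψ = 0.393.
Compositions from xᵢ = zᵢ/(1+ψ(Kᵢ−1)), yᵢ = Kᵢxᵢ:
  THF: x = 0.214, y = 0.670
  n-octane: x = 0.786, y = 0.330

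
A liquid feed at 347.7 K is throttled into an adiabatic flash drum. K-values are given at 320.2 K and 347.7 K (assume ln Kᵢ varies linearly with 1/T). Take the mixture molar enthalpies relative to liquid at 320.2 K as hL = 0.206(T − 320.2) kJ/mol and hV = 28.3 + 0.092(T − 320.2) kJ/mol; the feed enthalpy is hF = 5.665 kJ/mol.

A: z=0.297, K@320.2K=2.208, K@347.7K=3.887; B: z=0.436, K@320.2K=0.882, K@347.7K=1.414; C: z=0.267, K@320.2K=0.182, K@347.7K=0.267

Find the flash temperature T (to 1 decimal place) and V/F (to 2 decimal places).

T = 321.3 K, V/F = 0.19

Adiabatic flash: solve Rachford–Rice at each trial T, then check hF = ψ·hV(T) + (1−ψ)·hL(T).
  T = 320.2 K: K = (2.208, 0.882, 0.182), RR gives ψ = 0.154, H_out = 4.369 kJ/mol
  T = 347.7 K: K = (3.887, 1.414, 0.267), RR gives ψ = 0.723, H_out = 23.867 kJ/mol
  T = 333.9 K: K = (2.961, 1.127, 0.222), RR gives ψ = 0.508, H_out = 16.413 kJ/mol
  T = 327.0 K: K = (2.562, 0.999, 0.201), RR gives ψ = 0.355, H_out = 11.178 kJ/mol
  T = 323.6 K: K = (2.380, 0.939, 0.192), RR gives ψ = 0.262, H_out = 8.022 kJ/mol
  T = 321.9 K: K = (2.293, 0.910, 0.187), RR gives ψ = 0.210, H_out = 6.265 kJ/mol
  T = 321.0 K: K = (2.248, 0.895, 0.184), RR gives ψ = 0.181, H_out = 5.280 kJ/mol
  T = 321.4 K: K = (2.268, 0.902, 0.185), RR gives ψ = 0.194, H_out = 5.723 kJ/mol
Linear interpolation between T = 321.0 (H_out = 5.280) and T = 321.4 (H_out = 5.723) on hF = 5.665 gives T ≈ 321.3 K, at which ψ = 0.19.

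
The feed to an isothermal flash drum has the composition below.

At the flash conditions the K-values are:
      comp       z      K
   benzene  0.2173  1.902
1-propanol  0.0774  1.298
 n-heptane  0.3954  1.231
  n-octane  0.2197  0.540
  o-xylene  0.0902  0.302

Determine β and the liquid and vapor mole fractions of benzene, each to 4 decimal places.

Material balance + equilibrium reduce to Σ zᵢ(Kᵢ−1)/(1+β(Kᵢ−1)) = 0.
Check two-phase: ΣzᵢKᵢ = 1.1464 > 1 and Σzᵢ/Kᵢ = 1.2006 > 1, so g(0) = 0.1464 > 0 and g(1) = -0.2006 < 0.
Iterate (Newton) starting at β = 0.64:
  β = 0.6400: g = -0.03381, g' = -0.3289 → β = 0.5372
  β = 0.5372: g = -0.00179, g' = -0.2965 → β = 0.5311
Converged at β = 0.5311.
Compositions from xᵢ = zᵢ/(1+β(Kᵢ−1)), yᵢ = Kᵢxᵢ:
  benzene: x = 0.1469, y = 0.2794
  1-propanol: x = 0.0668, y = 0.0867
  n-heptane: x = 0.3522, y = 0.4335
  n-octane: x = 0.2907, y = 0.1570
  o-xylene: x = 0.1433, y = 0.0433

β = 0.5311, x_benzene = 0.1469, y_benzene = 0.2794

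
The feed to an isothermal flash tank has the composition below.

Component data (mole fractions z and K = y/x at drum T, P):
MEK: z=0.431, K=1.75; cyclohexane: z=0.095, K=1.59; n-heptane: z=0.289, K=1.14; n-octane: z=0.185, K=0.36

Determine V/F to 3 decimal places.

V/F = 0.873

Iterate (Newton) starting at V/F = 0.5:
  V/F = 0.500: g = 0.1421, g' = -0.317 → V/F = 0.948
  V/F = 0.948: g = -0.0408, g' = -0.591 → V/F = 0.880
  V/F = 0.880: g = -0.0032, g' = -0.504 → V/F = 0.873
Converged at V/F = 0.873.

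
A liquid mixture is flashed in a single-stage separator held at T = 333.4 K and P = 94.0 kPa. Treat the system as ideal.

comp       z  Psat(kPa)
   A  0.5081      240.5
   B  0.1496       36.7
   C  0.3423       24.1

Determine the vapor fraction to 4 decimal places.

ψ = 0.4051

Raoult's law: Kᵢ = Pᵢˢᵃᵗ/P = Pᵢˢᵃᵗ/94.0.
  K_A = 240.5/94.0 = 2.558511, K_B = 36.7/94.0 = 0.390426, K_C = 24.1/94.0 = 0.256383
Material balance + equilibrium reduce to Σ zᵢ(Kᵢ−1)/(1+ψ(Kᵢ−1)) = 0.
Check two-phase: ΣzᵢKᵢ = 1.4461 > 1 and Σzᵢ/Kᵢ = 1.9169 > 1, so g(0) = 0.4461 > 0 and g(1) = -0.9169 < 0.
Newton iteration, ψ⁰ = 0.65:
  ψ = 0.6500: g = -0.25034, g' = -1.1662 → ψ = 0.4353
  ψ = 0.4353: g = -0.02873, g' = -0.9549 → ψ = 0.4052
  ψ = 0.4052: g = -0.00010, g' = -0.9494 → ψ = 0.4051
Converged at ψ = 0.4051.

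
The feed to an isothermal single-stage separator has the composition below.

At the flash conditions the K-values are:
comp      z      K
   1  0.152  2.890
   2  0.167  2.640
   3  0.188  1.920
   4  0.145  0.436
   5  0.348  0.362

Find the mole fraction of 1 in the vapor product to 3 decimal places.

y_1 = 0.233

Material balance + equilibrium reduce to Σ zᵢ(Kᵢ−1)/(1+V/F(Kᵢ−1)) = 0.
Feasibility: ΣzᵢKᵢ = 1.430, Σzᵢ/Kᵢ = 1.508 — both > 1, two phases present.
Newton iteration, V/F⁰ = 0.6:
  V/F = 0.600: g = -0.0992, g' = -0.777 → V/F = 0.472
  V/F = 0.472: g = -0.0025, g' = -0.747 → V/F = 0.469
Converged at V/F = 0.469.
Compositions from xᵢ = zᵢ/(1+V/F(Kᵢ−1)), yᵢ = Kᵢxᵢ:
  1: x = 0.081, y = 0.233
  2: x = 0.094, y = 0.249
  3: x = 0.131, y = 0.252
  4: x = 0.197, y = 0.086
  5: x = 0.497, y = 0.180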